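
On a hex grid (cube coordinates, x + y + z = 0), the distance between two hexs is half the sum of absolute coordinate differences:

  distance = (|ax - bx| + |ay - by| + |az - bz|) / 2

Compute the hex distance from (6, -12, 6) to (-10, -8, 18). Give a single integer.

Answer: 16

Derivation:
|ax - bx| = |6 - (-10)| = 16
|ay - by| = |-12 - (-8)| = 4
|az - bz| = |6 - 18| = 12
distance = (16 + 4 + 12) / 2 = 32 / 2 = 16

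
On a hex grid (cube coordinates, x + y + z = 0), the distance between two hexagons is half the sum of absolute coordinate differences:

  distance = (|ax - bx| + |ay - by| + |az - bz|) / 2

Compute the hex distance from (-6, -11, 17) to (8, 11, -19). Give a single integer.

Answer: 36

Derivation:
|ax - bx| = |-6 - 8| = 14
|ay - by| = |-11 - 11| = 22
|az - bz| = |17 - (-19)| = 36
distance = (14 + 22 + 36) / 2 = 72 / 2 = 36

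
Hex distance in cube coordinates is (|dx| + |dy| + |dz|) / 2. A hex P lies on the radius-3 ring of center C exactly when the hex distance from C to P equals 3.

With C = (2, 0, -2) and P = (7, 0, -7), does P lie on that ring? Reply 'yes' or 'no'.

|px - cx| = |7 - 2| = 5
|py - cy| = |0 - 0| = 0
|pz - cz| = |-7 - (-2)| = 5
distance = (5+0+5)/2 = 10/2 = 5
radius = 3; distance != radius -> no

Answer: no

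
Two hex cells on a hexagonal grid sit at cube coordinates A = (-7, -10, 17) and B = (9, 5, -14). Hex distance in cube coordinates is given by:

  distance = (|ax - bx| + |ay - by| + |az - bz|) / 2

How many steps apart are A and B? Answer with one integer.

|ax - bx| = |-7 - 9| = 16
|ay - by| = |-10 - 5| = 15
|az - bz| = |17 - (-14)| = 31
distance = (16 + 15 + 31) / 2 = 62 / 2 = 31

Answer: 31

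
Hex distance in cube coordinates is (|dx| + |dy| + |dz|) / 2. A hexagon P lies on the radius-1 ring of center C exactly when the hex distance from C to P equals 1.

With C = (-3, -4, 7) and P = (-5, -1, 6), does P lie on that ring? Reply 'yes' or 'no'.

|px - cx| = |-5 - (-3)| = 2
|py - cy| = |-1 - (-4)| = 3
|pz - cz| = |6 - 7| = 1
distance = (2+3+1)/2 = 6/2 = 3
radius = 1; distance != radius -> no

Answer: no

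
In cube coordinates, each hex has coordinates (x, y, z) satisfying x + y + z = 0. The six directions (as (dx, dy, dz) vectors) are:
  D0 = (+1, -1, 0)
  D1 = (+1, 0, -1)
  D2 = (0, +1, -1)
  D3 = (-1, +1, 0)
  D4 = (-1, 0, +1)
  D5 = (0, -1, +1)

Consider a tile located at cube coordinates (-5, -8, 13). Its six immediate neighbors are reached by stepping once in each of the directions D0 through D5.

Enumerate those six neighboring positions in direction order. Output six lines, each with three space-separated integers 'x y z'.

Center: (-5, -8, 13). Add each direction:
  D0: (-5, -8, 13) + (1, -1, 0) = (-4, -9, 13)
  D1: (-5, -8, 13) + (1, 0, -1) = (-4, -8, 12)
  D2: (-5, -8, 13) + (0, 1, -1) = (-5, -7, 12)
  D3: (-5, -8, 13) + (-1, 1, 0) = (-6, -7, 13)
  D4: (-5, -8, 13) + (-1, 0, 1) = (-6, -8, 14)
  D5: (-5, -8, 13) + (0, -1, 1) = (-5, -9, 14)

Answer: -4 -9 13
-4 -8 12
-5 -7 12
-6 -7 13
-6 -8 14
-5 -9 14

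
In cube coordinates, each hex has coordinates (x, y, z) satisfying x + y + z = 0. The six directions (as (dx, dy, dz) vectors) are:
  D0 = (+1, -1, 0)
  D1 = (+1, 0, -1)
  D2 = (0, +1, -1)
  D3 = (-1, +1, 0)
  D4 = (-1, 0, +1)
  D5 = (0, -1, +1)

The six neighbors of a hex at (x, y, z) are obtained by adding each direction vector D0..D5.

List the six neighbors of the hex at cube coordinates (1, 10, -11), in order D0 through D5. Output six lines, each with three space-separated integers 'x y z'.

Center: (1, 10, -11). Add each direction:
  D0: (1, 10, -11) + (1, -1, 0) = (2, 9, -11)
  D1: (1, 10, -11) + (1, 0, -1) = (2, 10, -12)
  D2: (1, 10, -11) + (0, 1, -1) = (1, 11, -12)
  D3: (1, 10, -11) + (-1, 1, 0) = (0, 11, -11)
  D4: (1, 10, -11) + (-1, 0, 1) = (0, 10, -10)
  D5: (1, 10, -11) + (0, -1, 1) = (1, 9, -10)

Answer: 2 9 -11
2 10 -12
1 11 -12
0 11 -11
0 10 -10
1 9 -10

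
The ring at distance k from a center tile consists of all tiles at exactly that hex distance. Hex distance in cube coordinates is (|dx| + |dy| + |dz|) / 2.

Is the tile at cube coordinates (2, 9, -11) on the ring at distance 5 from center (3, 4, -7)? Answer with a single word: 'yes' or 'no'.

Answer: yes

Derivation:
|px - cx| = |2 - 3| = 1
|py - cy| = |9 - 4| = 5
|pz - cz| = |-11 - (-7)| = 4
distance = (1+5+4)/2 = 10/2 = 5
radius = 5; distance == radius -> yes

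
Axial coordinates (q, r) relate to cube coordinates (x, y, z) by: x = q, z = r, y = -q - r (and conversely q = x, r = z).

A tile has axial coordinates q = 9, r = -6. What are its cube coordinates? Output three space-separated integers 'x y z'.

x = q = 9
z = r = -6
y = -x - z = -(9) - (-6) = -3

Answer: 9 -3 -6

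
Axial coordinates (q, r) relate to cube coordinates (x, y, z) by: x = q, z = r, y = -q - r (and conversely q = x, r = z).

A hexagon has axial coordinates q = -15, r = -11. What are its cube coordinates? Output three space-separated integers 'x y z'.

x = q = -15
z = r = -11
y = -x - z = -(-15) - (-11) = 26

Answer: -15 26 -11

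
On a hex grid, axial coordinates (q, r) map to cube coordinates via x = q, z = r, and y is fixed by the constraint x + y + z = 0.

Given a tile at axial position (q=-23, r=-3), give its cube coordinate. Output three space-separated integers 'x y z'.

x = q = -23
z = r = -3
y = -x - z = -(-23) - (-3) = 26

Answer: -23 26 -3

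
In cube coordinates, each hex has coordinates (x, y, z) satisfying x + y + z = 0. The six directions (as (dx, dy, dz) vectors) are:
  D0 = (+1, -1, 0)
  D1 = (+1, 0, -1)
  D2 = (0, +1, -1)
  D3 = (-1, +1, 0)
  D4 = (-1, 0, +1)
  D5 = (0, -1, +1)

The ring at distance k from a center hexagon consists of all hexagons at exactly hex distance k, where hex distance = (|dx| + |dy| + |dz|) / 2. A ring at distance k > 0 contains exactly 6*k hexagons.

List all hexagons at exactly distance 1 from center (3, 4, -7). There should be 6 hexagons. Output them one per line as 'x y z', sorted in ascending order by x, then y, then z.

Answer: 2 4 -6
2 5 -7
3 3 -6
3 5 -8
4 3 -7
4 4 -8

Derivation:
Walk ring at distance 1 from (3, 4, -7):
Start at center + D4*1 = (2, 4, -6)
  hex 0: (2, 4, -6)
  hex 1: (3, 3, -6)
  hex 2: (4, 3, -7)
  hex 3: (4, 4, -8)
  hex 4: (3, 5, -8)
  hex 5: (2, 5, -7)
Sorted: 6 hexes.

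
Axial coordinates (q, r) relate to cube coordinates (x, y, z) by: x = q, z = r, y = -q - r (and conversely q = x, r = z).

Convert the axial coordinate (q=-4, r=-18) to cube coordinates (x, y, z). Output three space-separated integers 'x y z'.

Answer: -4 22 -18

Derivation:
x = q = -4
z = r = -18
y = -x - z = -(-4) - (-18) = 22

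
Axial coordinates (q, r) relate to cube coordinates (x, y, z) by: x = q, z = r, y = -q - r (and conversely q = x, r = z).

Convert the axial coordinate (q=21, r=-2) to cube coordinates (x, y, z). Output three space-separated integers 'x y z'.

x = q = 21
z = r = -2
y = -x - z = -(21) - (-2) = -19

Answer: 21 -19 -2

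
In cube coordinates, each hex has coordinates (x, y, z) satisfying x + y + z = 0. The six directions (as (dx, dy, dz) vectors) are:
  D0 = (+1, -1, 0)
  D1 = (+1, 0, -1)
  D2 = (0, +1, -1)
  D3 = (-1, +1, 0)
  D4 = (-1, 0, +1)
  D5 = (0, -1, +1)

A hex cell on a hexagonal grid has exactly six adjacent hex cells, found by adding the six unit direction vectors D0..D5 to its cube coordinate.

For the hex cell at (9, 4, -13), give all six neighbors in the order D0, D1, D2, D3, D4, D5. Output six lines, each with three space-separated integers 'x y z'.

Answer: 10 3 -13
10 4 -14
9 5 -14
8 5 -13
8 4 -12
9 3 -12

Derivation:
Center: (9, 4, -13). Add each direction:
  D0: (9, 4, -13) + (1, -1, 0) = (10, 3, -13)
  D1: (9, 4, -13) + (1, 0, -1) = (10, 4, -14)
  D2: (9, 4, -13) + (0, 1, -1) = (9, 5, -14)
  D3: (9, 4, -13) + (-1, 1, 0) = (8, 5, -13)
  D4: (9, 4, -13) + (-1, 0, 1) = (8, 4, -12)
  D5: (9, 4, -13) + (0, -1, 1) = (9, 3, -12)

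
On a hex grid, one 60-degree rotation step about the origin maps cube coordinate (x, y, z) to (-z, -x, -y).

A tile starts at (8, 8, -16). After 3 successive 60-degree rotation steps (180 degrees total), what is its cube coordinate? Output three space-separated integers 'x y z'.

Start: (8, 8, -16)
Step 1: (8, 8, -16) -> (-(-16), -(8), -(8)) = (16, -8, -8)
Step 2: (16, -8, -8) -> (-(-8), -(16), -(-8)) = (8, -16, 8)
Step 3: (8, -16, 8) -> (-(8), -(8), -(-16)) = (-8, -8, 16)

Answer: -8 -8 16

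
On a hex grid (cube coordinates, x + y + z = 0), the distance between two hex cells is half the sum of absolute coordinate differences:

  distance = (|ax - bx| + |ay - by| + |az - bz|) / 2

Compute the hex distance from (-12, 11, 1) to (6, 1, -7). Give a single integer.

Answer: 18

Derivation:
|ax - bx| = |-12 - 6| = 18
|ay - by| = |11 - 1| = 10
|az - bz| = |1 - (-7)| = 8
distance = (18 + 10 + 8) / 2 = 36 / 2 = 18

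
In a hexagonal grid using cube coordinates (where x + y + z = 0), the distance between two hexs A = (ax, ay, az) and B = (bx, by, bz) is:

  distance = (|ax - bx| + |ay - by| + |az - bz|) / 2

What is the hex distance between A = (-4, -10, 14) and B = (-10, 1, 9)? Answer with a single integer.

|ax - bx| = |-4 - (-10)| = 6
|ay - by| = |-10 - 1| = 11
|az - bz| = |14 - 9| = 5
distance = (6 + 11 + 5) / 2 = 22 / 2 = 11

Answer: 11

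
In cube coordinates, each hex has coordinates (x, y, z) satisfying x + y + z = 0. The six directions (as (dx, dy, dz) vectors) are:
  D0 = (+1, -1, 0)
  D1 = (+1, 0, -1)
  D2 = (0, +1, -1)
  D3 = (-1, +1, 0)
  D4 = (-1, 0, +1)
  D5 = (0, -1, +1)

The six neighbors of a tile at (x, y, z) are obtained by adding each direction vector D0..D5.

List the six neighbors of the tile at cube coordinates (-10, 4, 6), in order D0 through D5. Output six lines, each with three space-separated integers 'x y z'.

Center: (-10, 4, 6). Add each direction:
  D0: (-10, 4, 6) + (1, -1, 0) = (-9, 3, 6)
  D1: (-10, 4, 6) + (1, 0, -1) = (-9, 4, 5)
  D2: (-10, 4, 6) + (0, 1, -1) = (-10, 5, 5)
  D3: (-10, 4, 6) + (-1, 1, 0) = (-11, 5, 6)
  D4: (-10, 4, 6) + (-1, 0, 1) = (-11, 4, 7)
  D5: (-10, 4, 6) + (0, -1, 1) = (-10, 3, 7)

Answer: -9 3 6
-9 4 5
-10 5 5
-11 5 6
-11 4 7
-10 3 7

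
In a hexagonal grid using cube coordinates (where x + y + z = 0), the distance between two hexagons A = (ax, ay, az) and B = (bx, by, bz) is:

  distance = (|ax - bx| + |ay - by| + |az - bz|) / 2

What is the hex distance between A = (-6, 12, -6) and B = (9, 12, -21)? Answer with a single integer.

|ax - bx| = |-6 - 9| = 15
|ay - by| = |12 - 12| = 0
|az - bz| = |-6 - (-21)| = 15
distance = (15 + 0 + 15) / 2 = 30 / 2 = 15

Answer: 15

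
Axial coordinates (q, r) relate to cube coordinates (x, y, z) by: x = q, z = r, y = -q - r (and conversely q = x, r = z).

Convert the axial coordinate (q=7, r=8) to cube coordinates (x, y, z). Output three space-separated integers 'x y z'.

x = q = 7
z = r = 8
y = -x - z = -(7) - (8) = -15

Answer: 7 -15 8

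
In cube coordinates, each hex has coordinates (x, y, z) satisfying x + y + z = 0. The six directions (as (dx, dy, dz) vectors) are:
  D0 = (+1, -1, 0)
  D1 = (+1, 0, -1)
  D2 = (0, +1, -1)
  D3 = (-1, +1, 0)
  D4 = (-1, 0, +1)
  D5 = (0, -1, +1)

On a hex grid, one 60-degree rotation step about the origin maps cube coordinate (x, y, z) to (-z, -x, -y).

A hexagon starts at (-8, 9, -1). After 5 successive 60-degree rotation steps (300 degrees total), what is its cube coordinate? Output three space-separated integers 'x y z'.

Start: (-8, 9, -1)
Step 1: (-8, 9, -1) -> (-(-1), -(-8), -(9)) = (1, 8, -9)
Step 2: (1, 8, -9) -> (-(-9), -(1), -(8)) = (9, -1, -8)
Step 3: (9, -1, -8) -> (-(-8), -(9), -(-1)) = (8, -9, 1)
Step 4: (8, -9, 1) -> (-(1), -(8), -(-9)) = (-1, -8, 9)
Step 5: (-1, -8, 9) -> (-(9), -(-1), -(-8)) = (-9, 1, 8)

Answer: -9 1 8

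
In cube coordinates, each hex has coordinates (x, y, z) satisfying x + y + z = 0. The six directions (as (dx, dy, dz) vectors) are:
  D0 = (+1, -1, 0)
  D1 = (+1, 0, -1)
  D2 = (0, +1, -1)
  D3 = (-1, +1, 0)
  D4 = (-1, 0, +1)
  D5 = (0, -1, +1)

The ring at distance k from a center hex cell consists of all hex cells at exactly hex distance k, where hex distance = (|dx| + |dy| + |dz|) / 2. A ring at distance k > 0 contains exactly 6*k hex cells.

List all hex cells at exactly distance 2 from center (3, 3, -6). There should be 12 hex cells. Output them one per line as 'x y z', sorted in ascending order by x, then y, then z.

Answer: 1 3 -4
1 4 -5
1 5 -6
2 2 -4
2 5 -7
3 1 -4
3 5 -8
4 1 -5
4 4 -8
5 1 -6
5 2 -7
5 3 -8

Derivation:
Walk ring at distance 2 from (3, 3, -6):
Start at center + D4*2 = (1, 3, -4)
  hex 0: (1, 3, -4)
  hex 1: (2, 2, -4)
  hex 2: (3, 1, -4)
  hex 3: (4, 1, -5)
  hex 4: (5, 1, -6)
  hex 5: (5, 2, -7)
  hex 6: (5, 3, -8)
  hex 7: (4, 4, -8)
  hex 8: (3, 5, -8)
  hex 9: (2, 5, -7)
  hex 10: (1, 5, -6)
  hex 11: (1, 4, -5)
Sorted: 12 hexes.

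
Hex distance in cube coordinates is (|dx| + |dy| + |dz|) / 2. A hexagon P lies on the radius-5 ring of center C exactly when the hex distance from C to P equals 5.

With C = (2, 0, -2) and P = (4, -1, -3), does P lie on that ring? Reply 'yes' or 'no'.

|px - cx| = |4 - 2| = 2
|py - cy| = |-1 - 0| = 1
|pz - cz| = |-3 - (-2)| = 1
distance = (2+1+1)/2 = 4/2 = 2
radius = 5; distance != radius -> no

Answer: no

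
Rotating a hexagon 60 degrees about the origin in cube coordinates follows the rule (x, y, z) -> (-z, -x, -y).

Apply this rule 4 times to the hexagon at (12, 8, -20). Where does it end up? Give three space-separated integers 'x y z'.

Start: (12, 8, -20)
Step 1: (12, 8, -20) -> (-(-20), -(12), -(8)) = (20, -12, -8)
Step 2: (20, -12, -8) -> (-(-8), -(20), -(-12)) = (8, -20, 12)
Step 3: (8, -20, 12) -> (-(12), -(8), -(-20)) = (-12, -8, 20)
Step 4: (-12, -8, 20) -> (-(20), -(-12), -(-8)) = (-20, 12, 8)

Answer: -20 12 8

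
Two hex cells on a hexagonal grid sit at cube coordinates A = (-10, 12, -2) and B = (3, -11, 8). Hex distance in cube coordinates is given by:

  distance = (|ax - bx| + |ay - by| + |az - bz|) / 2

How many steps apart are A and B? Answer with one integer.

Answer: 23

Derivation:
|ax - bx| = |-10 - 3| = 13
|ay - by| = |12 - (-11)| = 23
|az - bz| = |-2 - 8| = 10
distance = (13 + 23 + 10) / 2 = 46 / 2 = 23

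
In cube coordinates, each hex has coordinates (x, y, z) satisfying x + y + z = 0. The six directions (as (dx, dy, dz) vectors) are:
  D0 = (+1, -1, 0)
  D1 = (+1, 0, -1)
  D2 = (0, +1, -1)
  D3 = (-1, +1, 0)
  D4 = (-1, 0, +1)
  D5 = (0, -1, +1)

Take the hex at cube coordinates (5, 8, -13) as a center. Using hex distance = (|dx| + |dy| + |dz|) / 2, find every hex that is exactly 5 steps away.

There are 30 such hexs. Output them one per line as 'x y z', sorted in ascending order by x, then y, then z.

Answer: 0 8 -8
0 9 -9
0 10 -10
0 11 -11
0 12 -12
0 13 -13
1 7 -8
1 13 -14
2 6 -8
2 13 -15
3 5 -8
3 13 -16
4 4 -8
4 13 -17
5 3 -8
5 13 -18
6 3 -9
6 12 -18
7 3 -10
7 11 -18
8 3 -11
8 10 -18
9 3 -12
9 9 -18
10 3 -13
10 4 -14
10 5 -15
10 6 -16
10 7 -17
10 8 -18

Derivation:
Walk ring at distance 5 from (5, 8, -13):
Start at center + D4*5 = (0, 8, -8)
  hex 0: (0, 8, -8)
  hex 1: (1, 7, -8)
  hex 2: (2, 6, -8)
  hex 3: (3, 5, -8)
  hex 4: (4, 4, -8)
  hex 5: (5, 3, -8)
  hex 6: (6, 3, -9)
  hex 7: (7, 3, -10)
  hex 8: (8, 3, -11)
  hex 9: (9, 3, -12)
  hex 10: (10, 3, -13)
  hex 11: (10, 4, -14)
  hex 12: (10, 5, -15)
  hex 13: (10, 6, -16)
  hex 14: (10, 7, -17)
  hex 15: (10, 8, -18)
  hex 16: (9, 9, -18)
  hex 17: (8, 10, -18)
  hex 18: (7, 11, -18)
  hex 19: (6, 12, -18)
  hex 20: (5, 13, -18)
  hex 21: (4, 13, -17)
  hex 22: (3, 13, -16)
  hex 23: (2, 13, -15)
  hex 24: (1, 13, -14)
  hex 25: (0, 13, -13)
  hex 26: (0, 12, -12)
  hex 27: (0, 11, -11)
  hex 28: (0, 10, -10)
  hex 29: (0, 9, -9)
Sorted: 30 hexes.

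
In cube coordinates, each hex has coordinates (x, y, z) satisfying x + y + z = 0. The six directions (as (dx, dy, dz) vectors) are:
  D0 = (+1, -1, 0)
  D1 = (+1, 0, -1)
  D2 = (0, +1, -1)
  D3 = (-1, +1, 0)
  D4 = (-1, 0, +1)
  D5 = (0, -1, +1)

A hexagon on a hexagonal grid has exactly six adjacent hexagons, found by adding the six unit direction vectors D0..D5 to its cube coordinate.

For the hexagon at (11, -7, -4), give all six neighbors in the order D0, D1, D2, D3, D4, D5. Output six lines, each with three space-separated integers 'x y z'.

Center: (11, -7, -4). Add each direction:
  D0: (11, -7, -4) + (1, -1, 0) = (12, -8, -4)
  D1: (11, -7, -4) + (1, 0, -1) = (12, -7, -5)
  D2: (11, -7, -4) + (0, 1, -1) = (11, -6, -5)
  D3: (11, -7, -4) + (-1, 1, 0) = (10, -6, -4)
  D4: (11, -7, -4) + (-1, 0, 1) = (10, -7, -3)
  D5: (11, -7, -4) + (0, -1, 1) = (11, -8, -3)

Answer: 12 -8 -4
12 -7 -5
11 -6 -5
10 -6 -4
10 -7 -3
11 -8 -3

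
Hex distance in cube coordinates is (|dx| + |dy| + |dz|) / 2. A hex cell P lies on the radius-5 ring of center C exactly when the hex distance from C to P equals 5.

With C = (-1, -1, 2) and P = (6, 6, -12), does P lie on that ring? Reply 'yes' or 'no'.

|px - cx| = |6 - (-1)| = 7
|py - cy| = |6 - (-1)| = 7
|pz - cz| = |-12 - 2| = 14
distance = (7+7+14)/2 = 28/2 = 14
radius = 5; distance != radius -> no

Answer: no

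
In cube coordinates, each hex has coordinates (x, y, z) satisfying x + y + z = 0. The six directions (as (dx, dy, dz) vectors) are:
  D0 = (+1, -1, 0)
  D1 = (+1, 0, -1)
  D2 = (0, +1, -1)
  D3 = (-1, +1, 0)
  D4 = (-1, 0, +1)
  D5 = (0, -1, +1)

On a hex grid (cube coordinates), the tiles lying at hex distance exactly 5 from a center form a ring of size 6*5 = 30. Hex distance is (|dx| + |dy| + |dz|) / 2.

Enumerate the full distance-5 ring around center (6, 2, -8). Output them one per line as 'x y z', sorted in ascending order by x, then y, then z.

Answer: 1 2 -3
1 3 -4
1 4 -5
1 5 -6
1 6 -7
1 7 -8
2 1 -3
2 7 -9
3 0 -3
3 7 -10
4 -1 -3
4 7 -11
5 -2 -3
5 7 -12
6 -3 -3
6 7 -13
7 -3 -4
7 6 -13
8 -3 -5
8 5 -13
9 -3 -6
9 4 -13
10 -3 -7
10 3 -13
11 -3 -8
11 -2 -9
11 -1 -10
11 0 -11
11 1 -12
11 2 -13

Derivation:
Walk ring at distance 5 from (6, 2, -8):
Start at center + D4*5 = (1, 2, -3)
  hex 0: (1, 2, -3)
  hex 1: (2, 1, -3)
  hex 2: (3, 0, -3)
  hex 3: (4, -1, -3)
  hex 4: (5, -2, -3)
  hex 5: (6, -3, -3)
  hex 6: (7, -3, -4)
  hex 7: (8, -3, -5)
  hex 8: (9, -3, -6)
  hex 9: (10, -3, -7)
  hex 10: (11, -3, -8)
  hex 11: (11, -2, -9)
  hex 12: (11, -1, -10)
  hex 13: (11, 0, -11)
  hex 14: (11, 1, -12)
  hex 15: (11, 2, -13)
  hex 16: (10, 3, -13)
  hex 17: (9, 4, -13)
  hex 18: (8, 5, -13)
  hex 19: (7, 6, -13)
  hex 20: (6, 7, -13)
  hex 21: (5, 7, -12)
  hex 22: (4, 7, -11)
  hex 23: (3, 7, -10)
  hex 24: (2, 7, -9)
  hex 25: (1, 7, -8)
  hex 26: (1, 6, -7)
  hex 27: (1, 5, -6)
  hex 28: (1, 4, -5)
  hex 29: (1, 3, -4)
Sorted: 30 hexes.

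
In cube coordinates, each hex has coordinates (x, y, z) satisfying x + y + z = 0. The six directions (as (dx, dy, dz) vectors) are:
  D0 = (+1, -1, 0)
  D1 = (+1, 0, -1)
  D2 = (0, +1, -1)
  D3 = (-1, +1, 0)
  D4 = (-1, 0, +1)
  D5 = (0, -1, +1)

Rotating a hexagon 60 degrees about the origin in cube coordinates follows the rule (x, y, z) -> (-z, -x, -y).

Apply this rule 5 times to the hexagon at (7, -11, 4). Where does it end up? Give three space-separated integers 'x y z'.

Answer: 11 -4 -7

Derivation:
Start: (7, -11, 4)
Step 1: (7, -11, 4) -> (-(4), -(7), -(-11)) = (-4, -7, 11)
Step 2: (-4, -7, 11) -> (-(11), -(-4), -(-7)) = (-11, 4, 7)
Step 3: (-11, 4, 7) -> (-(7), -(-11), -(4)) = (-7, 11, -4)
Step 4: (-7, 11, -4) -> (-(-4), -(-7), -(11)) = (4, 7, -11)
Step 5: (4, 7, -11) -> (-(-11), -(4), -(7)) = (11, -4, -7)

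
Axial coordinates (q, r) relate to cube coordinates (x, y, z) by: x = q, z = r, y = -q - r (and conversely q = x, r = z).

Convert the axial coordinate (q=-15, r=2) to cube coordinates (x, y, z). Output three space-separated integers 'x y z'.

Answer: -15 13 2

Derivation:
x = q = -15
z = r = 2
y = -x - z = -(-15) - (2) = 13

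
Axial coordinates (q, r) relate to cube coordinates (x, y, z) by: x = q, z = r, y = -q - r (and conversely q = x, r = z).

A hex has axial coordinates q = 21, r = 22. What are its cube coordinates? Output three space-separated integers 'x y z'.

Answer: 21 -43 22

Derivation:
x = q = 21
z = r = 22
y = -x - z = -(21) - (22) = -43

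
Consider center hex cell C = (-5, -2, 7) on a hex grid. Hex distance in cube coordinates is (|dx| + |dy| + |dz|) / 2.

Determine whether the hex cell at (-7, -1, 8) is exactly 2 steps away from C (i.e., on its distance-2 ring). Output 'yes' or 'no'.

Answer: yes

Derivation:
|px - cx| = |-7 - (-5)| = 2
|py - cy| = |-1 - (-2)| = 1
|pz - cz| = |8 - 7| = 1
distance = (2+1+1)/2 = 4/2 = 2
radius = 2; distance == radius -> yes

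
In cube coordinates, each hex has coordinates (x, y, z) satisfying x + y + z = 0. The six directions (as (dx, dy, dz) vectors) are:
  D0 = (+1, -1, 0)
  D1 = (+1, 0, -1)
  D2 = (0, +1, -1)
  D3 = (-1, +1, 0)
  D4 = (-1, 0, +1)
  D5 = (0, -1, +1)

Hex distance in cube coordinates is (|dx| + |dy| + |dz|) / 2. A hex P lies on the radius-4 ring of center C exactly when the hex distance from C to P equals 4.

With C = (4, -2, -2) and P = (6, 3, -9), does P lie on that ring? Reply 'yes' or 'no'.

|px - cx| = |6 - 4| = 2
|py - cy| = |3 - (-2)| = 5
|pz - cz| = |-9 - (-2)| = 7
distance = (2+5+7)/2 = 14/2 = 7
radius = 4; distance != radius -> no

Answer: no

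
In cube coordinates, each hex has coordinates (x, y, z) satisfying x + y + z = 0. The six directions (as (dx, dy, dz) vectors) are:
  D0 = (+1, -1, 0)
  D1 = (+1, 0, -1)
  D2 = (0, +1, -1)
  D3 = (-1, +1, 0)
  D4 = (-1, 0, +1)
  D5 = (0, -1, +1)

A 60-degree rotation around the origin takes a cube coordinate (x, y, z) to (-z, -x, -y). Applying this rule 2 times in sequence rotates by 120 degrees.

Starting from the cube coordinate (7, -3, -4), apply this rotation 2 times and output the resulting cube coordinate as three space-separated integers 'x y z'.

Start: (7, -3, -4)
Step 1: (7, -3, -4) -> (-(-4), -(7), -(-3)) = (4, -7, 3)
Step 2: (4, -7, 3) -> (-(3), -(4), -(-7)) = (-3, -4, 7)

Answer: -3 -4 7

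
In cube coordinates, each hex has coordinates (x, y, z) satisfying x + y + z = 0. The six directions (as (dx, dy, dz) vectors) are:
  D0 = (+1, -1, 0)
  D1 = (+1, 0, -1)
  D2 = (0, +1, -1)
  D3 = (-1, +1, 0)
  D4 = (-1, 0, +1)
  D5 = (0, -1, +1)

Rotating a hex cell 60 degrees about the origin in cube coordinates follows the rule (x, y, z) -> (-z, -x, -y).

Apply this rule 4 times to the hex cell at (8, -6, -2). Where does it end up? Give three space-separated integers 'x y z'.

Start: (8, -6, -2)
Step 1: (8, -6, -2) -> (-(-2), -(8), -(-6)) = (2, -8, 6)
Step 2: (2, -8, 6) -> (-(6), -(2), -(-8)) = (-6, -2, 8)
Step 3: (-6, -2, 8) -> (-(8), -(-6), -(-2)) = (-8, 6, 2)
Step 4: (-8, 6, 2) -> (-(2), -(-8), -(6)) = (-2, 8, -6)

Answer: -2 8 -6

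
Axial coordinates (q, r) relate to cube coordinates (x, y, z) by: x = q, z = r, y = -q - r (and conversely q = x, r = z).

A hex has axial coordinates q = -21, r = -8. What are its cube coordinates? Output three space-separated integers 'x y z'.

Answer: -21 29 -8

Derivation:
x = q = -21
z = r = -8
y = -x - z = -(-21) - (-8) = 29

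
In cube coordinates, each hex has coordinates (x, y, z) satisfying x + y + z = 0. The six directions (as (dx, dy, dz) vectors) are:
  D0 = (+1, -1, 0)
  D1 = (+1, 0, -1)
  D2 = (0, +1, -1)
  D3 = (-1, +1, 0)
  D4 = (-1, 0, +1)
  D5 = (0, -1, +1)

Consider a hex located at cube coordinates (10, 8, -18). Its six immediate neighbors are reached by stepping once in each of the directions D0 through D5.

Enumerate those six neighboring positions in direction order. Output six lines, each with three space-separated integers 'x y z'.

Answer: 11 7 -18
11 8 -19
10 9 -19
9 9 -18
9 8 -17
10 7 -17

Derivation:
Center: (10, 8, -18). Add each direction:
  D0: (10, 8, -18) + (1, -1, 0) = (11, 7, -18)
  D1: (10, 8, -18) + (1, 0, -1) = (11, 8, -19)
  D2: (10, 8, -18) + (0, 1, -1) = (10, 9, -19)
  D3: (10, 8, -18) + (-1, 1, 0) = (9, 9, -18)
  D4: (10, 8, -18) + (-1, 0, 1) = (9, 8, -17)
  D5: (10, 8, -18) + (0, -1, 1) = (10, 7, -17)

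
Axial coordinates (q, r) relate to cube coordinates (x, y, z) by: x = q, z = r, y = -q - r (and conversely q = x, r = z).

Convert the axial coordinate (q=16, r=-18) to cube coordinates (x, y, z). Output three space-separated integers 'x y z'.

x = q = 16
z = r = -18
y = -x - z = -(16) - (-18) = 2

Answer: 16 2 -18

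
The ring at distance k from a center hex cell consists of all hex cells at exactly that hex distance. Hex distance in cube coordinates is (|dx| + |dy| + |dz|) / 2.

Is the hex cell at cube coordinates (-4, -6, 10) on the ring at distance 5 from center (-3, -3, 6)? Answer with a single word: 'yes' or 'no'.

|px - cx| = |-4 - (-3)| = 1
|py - cy| = |-6 - (-3)| = 3
|pz - cz| = |10 - 6| = 4
distance = (1+3+4)/2 = 8/2 = 4
radius = 5; distance != radius -> no

Answer: no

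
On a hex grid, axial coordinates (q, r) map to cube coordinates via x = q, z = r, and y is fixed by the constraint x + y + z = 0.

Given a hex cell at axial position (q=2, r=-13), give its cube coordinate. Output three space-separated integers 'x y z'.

x = q = 2
z = r = -13
y = -x - z = -(2) - (-13) = 11

Answer: 2 11 -13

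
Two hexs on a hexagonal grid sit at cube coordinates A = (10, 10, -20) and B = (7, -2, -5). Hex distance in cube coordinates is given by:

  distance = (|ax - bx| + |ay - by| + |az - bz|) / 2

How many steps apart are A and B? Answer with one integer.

Answer: 15

Derivation:
|ax - bx| = |10 - 7| = 3
|ay - by| = |10 - (-2)| = 12
|az - bz| = |-20 - (-5)| = 15
distance = (3 + 12 + 15) / 2 = 30 / 2 = 15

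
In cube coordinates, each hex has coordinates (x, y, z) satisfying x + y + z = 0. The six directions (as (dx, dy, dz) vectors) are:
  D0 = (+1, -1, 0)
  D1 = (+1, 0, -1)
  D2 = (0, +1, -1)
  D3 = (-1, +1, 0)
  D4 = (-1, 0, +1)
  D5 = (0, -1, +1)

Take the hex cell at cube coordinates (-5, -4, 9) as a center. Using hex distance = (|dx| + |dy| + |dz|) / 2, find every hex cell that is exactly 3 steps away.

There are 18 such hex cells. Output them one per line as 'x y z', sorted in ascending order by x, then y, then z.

Walk ring at distance 3 from (-5, -4, 9):
Start at center + D4*3 = (-8, -4, 12)
  hex 0: (-8, -4, 12)
  hex 1: (-7, -5, 12)
  hex 2: (-6, -6, 12)
  hex 3: (-5, -7, 12)
  hex 4: (-4, -7, 11)
  hex 5: (-3, -7, 10)
  hex 6: (-2, -7, 9)
  hex 7: (-2, -6, 8)
  hex 8: (-2, -5, 7)
  hex 9: (-2, -4, 6)
  hex 10: (-3, -3, 6)
  hex 11: (-4, -2, 6)
  hex 12: (-5, -1, 6)
  hex 13: (-6, -1, 7)
  hex 14: (-7, -1, 8)
  hex 15: (-8, -1, 9)
  hex 16: (-8, -2, 10)
  hex 17: (-8, -3, 11)
Sorted: 18 hexes.

Answer: -8 -4 12
-8 -3 11
-8 -2 10
-8 -1 9
-7 -5 12
-7 -1 8
-6 -6 12
-6 -1 7
-5 -7 12
-5 -1 6
-4 -7 11
-4 -2 6
-3 -7 10
-3 -3 6
-2 -7 9
-2 -6 8
-2 -5 7
-2 -4 6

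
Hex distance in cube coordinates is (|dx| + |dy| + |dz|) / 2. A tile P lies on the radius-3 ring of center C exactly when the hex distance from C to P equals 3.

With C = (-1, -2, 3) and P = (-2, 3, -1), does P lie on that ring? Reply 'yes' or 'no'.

|px - cx| = |-2 - (-1)| = 1
|py - cy| = |3 - (-2)| = 5
|pz - cz| = |-1 - 3| = 4
distance = (1+5+4)/2 = 10/2 = 5
radius = 3; distance != radius -> no

Answer: no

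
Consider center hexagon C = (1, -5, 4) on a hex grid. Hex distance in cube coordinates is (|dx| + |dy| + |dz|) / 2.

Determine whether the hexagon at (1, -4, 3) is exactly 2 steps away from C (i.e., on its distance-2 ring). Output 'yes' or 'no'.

|px - cx| = |1 - 1| = 0
|py - cy| = |-4 - (-5)| = 1
|pz - cz| = |3 - 4| = 1
distance = (0+1+1)/2 = 2/2 = 1
radius = 2; distance != radius -> no

Answer: no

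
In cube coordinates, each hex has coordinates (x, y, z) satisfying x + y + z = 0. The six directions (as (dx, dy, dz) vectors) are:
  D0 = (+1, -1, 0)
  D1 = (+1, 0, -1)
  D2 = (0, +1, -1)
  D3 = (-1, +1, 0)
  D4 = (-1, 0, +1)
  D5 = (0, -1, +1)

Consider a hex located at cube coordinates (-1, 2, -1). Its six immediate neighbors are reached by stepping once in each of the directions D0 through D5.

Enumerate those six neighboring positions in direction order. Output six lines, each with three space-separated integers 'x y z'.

Center: (-1, 2, -1). Add each direction:
  D0: (-1, 2, -1) + (1, -1, 0) = (0, 1, -1)
  D1: (-1, 2, -1) + (1, 0, -1) = (0, 2, -2)
  D2: (-1, 2, -1) + (0, 1, -1) = (-1, 3, -2)
  D3: (-1, 2, -1) + (-1, 1, 0) = (-2, 3, -1)
  D4: (-1, 2, -1) + (-1, 0, 1) = (-2, 2, 0)
  D5: (-1, 2, -1) + (0, -1, 1) = (-1, 1, 0)

Answer: 0 1 -1
0 2 -2
-1 3 -2
-2 3 -1
-2 2 0
-1 1 0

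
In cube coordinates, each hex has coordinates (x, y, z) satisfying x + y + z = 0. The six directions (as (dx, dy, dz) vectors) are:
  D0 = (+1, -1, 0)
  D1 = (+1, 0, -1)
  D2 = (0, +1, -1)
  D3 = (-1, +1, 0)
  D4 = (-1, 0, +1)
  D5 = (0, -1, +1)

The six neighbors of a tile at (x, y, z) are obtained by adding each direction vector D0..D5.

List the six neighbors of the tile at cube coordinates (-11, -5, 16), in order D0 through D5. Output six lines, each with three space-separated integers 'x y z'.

Center: (-11, -5, 16). Add each direction:
  D0: (-11, -5, 16) + (1, -1, 0) = (-10, -6, 16)
  D1: (-11, -5, 16) + (1, 0, -1) = (-10, -5, 15)
  D2: (-11, -5, 16) + (0, 1, -1) = (-11, -4, 15)
  D3: (-11, -5, 16) + (-1, 1, 0) = (-12, -4, 16)
  D4: (-11, -5, 16) + (-1, 0, 1) = (-12, -5, 17)
  D5: (-11, -5, 16) + (0, -1, 1) = (-11, -6, 17)

Answer: -10 -6 16
-10 -5 15
-11 -4 15
-12 -4 16
-12 -5 17
-11 -6 17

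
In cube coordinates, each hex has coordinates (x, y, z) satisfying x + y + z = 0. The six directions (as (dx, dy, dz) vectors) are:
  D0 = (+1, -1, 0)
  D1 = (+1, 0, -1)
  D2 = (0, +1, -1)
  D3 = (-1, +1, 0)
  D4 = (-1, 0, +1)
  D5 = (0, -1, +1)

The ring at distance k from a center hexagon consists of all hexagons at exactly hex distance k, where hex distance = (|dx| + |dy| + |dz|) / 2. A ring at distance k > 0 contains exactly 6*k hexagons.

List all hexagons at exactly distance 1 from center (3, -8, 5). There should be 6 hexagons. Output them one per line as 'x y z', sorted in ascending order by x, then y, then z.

Answer: 2 -8 6
2 -7 5
3 -9 6
3 -7 4
4 -9 5
4 -8 4

Derivation:
Walk ring at distance 1 from (3, -8, 5):
Start at center + D4*1 = (2, -8, 6)
  hex 0: (2, -8, 6)
  hex 1: (3, -9, 6)
  hex 2: (4, -9, 5)
  hex 3: (4, -8, 4)
  hex 4: (3, -7, 4)
  hex 5: (2, -7, 5)
Sorted: 6 hexes.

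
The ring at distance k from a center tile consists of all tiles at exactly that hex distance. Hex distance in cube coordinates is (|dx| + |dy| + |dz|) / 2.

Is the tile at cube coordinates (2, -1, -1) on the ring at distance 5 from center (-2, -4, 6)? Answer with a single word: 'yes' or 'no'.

Answer: no

Derivation:
|px - cx| = |2 - (-2)| = 4
|py - cy| = |-1 - (-4)| = 3
|pz - cz| = |-1 - 6| = 7
distance = (4+3+7)/2 = 14/2 = 7
radius = 5; distance != radius -> no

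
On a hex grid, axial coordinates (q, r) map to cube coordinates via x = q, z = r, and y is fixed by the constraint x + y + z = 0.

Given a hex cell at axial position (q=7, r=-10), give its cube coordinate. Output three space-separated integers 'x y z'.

Answer: 7 3 -10

Derivation:
x = q = 7
z = r = -10
y = -x - z = -(7) - (-10) = 3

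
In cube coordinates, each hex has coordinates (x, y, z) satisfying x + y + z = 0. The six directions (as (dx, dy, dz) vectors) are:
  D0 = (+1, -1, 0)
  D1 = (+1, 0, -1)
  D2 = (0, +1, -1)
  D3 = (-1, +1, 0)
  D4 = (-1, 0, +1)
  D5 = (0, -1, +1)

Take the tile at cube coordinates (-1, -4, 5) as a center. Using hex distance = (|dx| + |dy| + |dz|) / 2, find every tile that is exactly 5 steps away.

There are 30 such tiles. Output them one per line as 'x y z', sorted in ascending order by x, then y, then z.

Answer: -6 -4 10
-6 -3 9
-6 -2 8
-6 -1 7
-6 0 6
-6 1 5
-5 -5 10
-5 1 4
-4 -6 10
-4 1 3
-3 -7 10
-3 1 2
-2 -8 10
-2 1 1
-1 -9 10
-1 1 0
0 -9 9
0 0 0
1 -9 8
1 -1 0
2 -9 7
2 -2 0
3 -9 6
3 -3 0
4 -9 5
4 -8 4
4 -7 3
4 -6 2
4 -5 1
4 -4 0

Derivation:
Walk ring at distance 5 from (-1, -4, 5):
Start at center + D4*5 = (-6, -4, 10)
  hex 0: (-6, -4, 10)
  hex 1: (-5, -5, 10)
  hex 2: (-4, -6, 10)
  hex 3: (-3, -7, 10)
  hex 4: (-2, -8, 10)
  hex 5: (-1, -9, 10)
  hex 6: (0, -9, 9)
  hex 7: (1, -9, 8)
  hex 8: (2, -9, 7)
  hex 9: (3, -9, 6)
  hex 10: (4, -9, 5)
  hex 11: (4, -8, 4)
  hex 12: (4, -7, 3)
  hex 13: (4, -6, 2)
  hex 14: (4, -5, 1)
  hex 15: (4, -4, 0)
  hex 16: (3, -3, 0)
  hex 17: (2, -2, 0)
  hex 18: (1, -1, 0)
  hex 19: (0, 0, 0)
  hex 20: (-1, 1, 0)
  hex 21: (-2, 1, 1)
  hex 22: (-3, 1, 2)
  hex 23: (-4, 1, 3)
  hex 24: (-5, 1, 4)
  hex 25: (-6, 1, 5)
  hex 26: (-6, 0, 6)
  hex 27: (-6, -1, 7)
  hex 28: (-6, -2, 8)
  hex 29: (-6, -3, 9)
Sorted: 30 hexes.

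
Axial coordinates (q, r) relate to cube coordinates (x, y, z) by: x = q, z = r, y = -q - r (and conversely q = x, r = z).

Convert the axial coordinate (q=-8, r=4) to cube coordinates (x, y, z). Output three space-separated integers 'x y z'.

x = q = -8
z = r = 4
y = -x - z = -(-8) - (4) = 4

Answer: -8 4 4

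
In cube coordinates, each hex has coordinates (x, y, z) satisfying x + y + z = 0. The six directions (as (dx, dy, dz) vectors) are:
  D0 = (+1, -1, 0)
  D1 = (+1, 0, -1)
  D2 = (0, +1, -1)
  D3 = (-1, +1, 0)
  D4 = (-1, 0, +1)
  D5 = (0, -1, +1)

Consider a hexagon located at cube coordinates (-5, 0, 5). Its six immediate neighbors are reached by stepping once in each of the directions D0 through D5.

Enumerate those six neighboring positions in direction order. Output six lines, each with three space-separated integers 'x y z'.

Center: (-5, 0, 5). Add each direction:
  D0: (-5, 0, 5) + (1, -1, 0) = (-4, -1, 5)
  D1: (-5, 0, 5) + (1, 0, -1) = (-4, 0, 4)
  D2: (-5, 0, 5) + (0, 1, -1) = (-5, 1, 4)
  D3: (-5, 0, 5) + (-1, 1, 0) = (-6, 1, 5)
  D4: (-5, 0, 5) + (-1, 0, 1) = (-6, 0, 6)
  D5: (-5, 0, 5) + (0, -1, 1) = (-5, -1, 6)

Answer: -4 -1 5
-4 0 4
-5 1 4
-6 1 5
-6 0 6
-5 -1 6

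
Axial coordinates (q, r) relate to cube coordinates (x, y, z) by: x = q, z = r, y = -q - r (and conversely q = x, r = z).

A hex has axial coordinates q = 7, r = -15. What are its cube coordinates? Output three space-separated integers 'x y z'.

Answer: 7 8 -15

Derivation:
x = q = 7
z = r = -15
y = -x - z = -(7) - (-15) = 8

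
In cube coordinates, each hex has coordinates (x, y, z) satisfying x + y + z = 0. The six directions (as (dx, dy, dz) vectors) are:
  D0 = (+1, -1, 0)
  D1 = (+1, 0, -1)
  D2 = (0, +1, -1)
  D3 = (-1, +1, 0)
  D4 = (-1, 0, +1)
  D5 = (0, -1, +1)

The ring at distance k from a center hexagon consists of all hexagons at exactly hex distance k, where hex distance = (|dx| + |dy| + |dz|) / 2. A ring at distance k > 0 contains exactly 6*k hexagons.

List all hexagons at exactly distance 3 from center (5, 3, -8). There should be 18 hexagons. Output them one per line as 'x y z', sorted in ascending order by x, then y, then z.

Answer: 2 3 -5
2 4 -6
2 5 -7
2 6 -8
3 2 -5
3 6 -9
4 1 -5
4 6 -10
5 0 -5
5 6 -11
6 0 -6
6 5 -11
7 0 -7
7 4 -11
8 0 -8
8 1 -9
8 2 -10
8 3 -11

Derivation:
Walk ring at distance 3 from (5, 3, -8):
Start at center + D4*3 = (2, 3, -5)
  hex 0: (2, 3, -5)
  hex 1: (3, 2, -5)
  hex 2: (4, 1, -5)
  hex 3: (5, 0, -5)
  hex 4: (6, 0, -6)
  hex 5: (7, 0, -7)
  hex 6: (8, 0, -8)
  hex 7: (8, 1, -9)
  hex 8: (8, 2, -10)
  hex 9: (8, 3, -11)
  hex 10: (7, 4, -11)
  hex 11: (6, 5, -11)
  hex 12: (5, 6, -11)
  hex 13: (4, 6, -10)
  hex 14: (3, 6, -9)
  hex 15: (2, 6, -8)
  hex 16: (2, 5, -7)
  hex 17: (2, 4, -6)
Sorted: 18 hexes.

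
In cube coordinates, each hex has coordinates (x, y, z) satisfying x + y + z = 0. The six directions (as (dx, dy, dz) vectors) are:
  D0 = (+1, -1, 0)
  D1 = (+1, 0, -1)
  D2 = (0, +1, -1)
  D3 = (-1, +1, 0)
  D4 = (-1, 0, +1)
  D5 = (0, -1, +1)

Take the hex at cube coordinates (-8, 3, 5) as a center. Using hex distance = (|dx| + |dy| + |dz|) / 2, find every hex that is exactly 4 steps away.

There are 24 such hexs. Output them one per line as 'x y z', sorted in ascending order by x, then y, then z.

Walk ring at distance 4 from (-8, 3, 5):
Start at center + D4*4 = (-12, 3, 9)
  hex 0: (-12, 3, 9)
  hex 1: (-11, 2, 9)
  hex 2: (-10, 1, 9)
  hex 3: (-9, 0, 9)
  hex 4: (-8, -1, 9)
  hex 5: (-7, -1, 8)
  hex 6: (-6, -1, 7)
  hex 7: (-5, -1, 6)
  hex 8: (-4, -1, 5)
  hex 9: (-4, 0, 4)
  hex 10: (-4, 1, 3)
  hex 11: (-4, 2, 2)
  hex 12: (-4, 3, 1)
  hex 13: (-5, 4, 1)
  hex 14: (-6, 5, 1)
  hex 15: (-7, 6, 1)
  hex 16: (-8, 7, 1)
  hex 17: (-9, 7, 2)
  hex 18: (-10, 7, 3)
  hex 19: (-11, 7, 4)
  hex 20: (-12, 7, 5)
  hex 21: (-12, 6, 6)
  hex 22: (-12, 5, 7)
  hex 23: (-12, 4, 8)
Sorted: 24 hexes.

Answer: -12 3 9
-12 4 8
-12 5 7
-12 6 6
-12 7 5
-11 2 9
-11 7 4
-10 1 9
-10 7 3
-9 0 9
-9 7 2
-8 -1 9
-8 7 1
-7 -1 8
-7 6 1
-6 -1 7
-6 5 1
-5 -1 6
-5 4 1
-4 -1 5
-4 0 4
-4 1 3
-4 2 2
-4 3 1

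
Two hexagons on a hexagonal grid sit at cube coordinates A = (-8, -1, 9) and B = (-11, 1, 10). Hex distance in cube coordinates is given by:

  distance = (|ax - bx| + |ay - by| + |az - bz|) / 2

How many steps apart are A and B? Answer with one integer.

Answer: 3

Derivation:
|ax - bx| = |-8 - (-11)| = 3
|ay - by| = |-1 - 1| = 2
|az - bz| = |9 - 10| = 1
distance = (3 + 2 + 1) / 2 = 6 / 2 = 3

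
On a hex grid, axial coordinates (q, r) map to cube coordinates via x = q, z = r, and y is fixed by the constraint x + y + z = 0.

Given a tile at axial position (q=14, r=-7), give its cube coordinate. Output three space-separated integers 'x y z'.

Answer: 14 -7 -7

Derivation:
x = q = 14
z = r = -7
y = -x - z = -(14) - (-7) = -7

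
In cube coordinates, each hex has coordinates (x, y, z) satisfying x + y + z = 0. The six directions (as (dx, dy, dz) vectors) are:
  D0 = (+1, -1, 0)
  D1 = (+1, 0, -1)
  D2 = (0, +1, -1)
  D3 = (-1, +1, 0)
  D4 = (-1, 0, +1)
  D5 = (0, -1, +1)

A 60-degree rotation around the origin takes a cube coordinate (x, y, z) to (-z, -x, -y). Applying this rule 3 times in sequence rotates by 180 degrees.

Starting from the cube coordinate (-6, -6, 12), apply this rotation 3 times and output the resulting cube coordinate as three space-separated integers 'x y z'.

Start: (-6, -6, 12)
Step 1: (-6, -6, 12) -> (-(12), -(-6), -(-6)) = (-12, 6, 6)
Step 2: (-12, 6, 6) -> (-(6), -(-12), -(6)) = (-6, 12, -6)
Step 3: (-6, 12, -6) -> (-(-6), -(-6), -(12)) = (6, 6, -12)

Answer: 6 6 -12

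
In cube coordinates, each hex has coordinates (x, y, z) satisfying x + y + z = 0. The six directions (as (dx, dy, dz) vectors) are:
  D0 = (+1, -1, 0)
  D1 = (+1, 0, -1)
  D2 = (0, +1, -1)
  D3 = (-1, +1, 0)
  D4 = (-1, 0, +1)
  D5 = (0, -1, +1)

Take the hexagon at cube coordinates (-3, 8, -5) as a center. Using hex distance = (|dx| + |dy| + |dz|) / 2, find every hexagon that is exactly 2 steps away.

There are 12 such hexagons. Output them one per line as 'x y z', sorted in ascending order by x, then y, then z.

Answer: -5 8 -3
-5 9 -4
-5 10 -5
-4 7 -3
-4 10 -6
-3 6 -3
-3 10 -7
-2 6 -4
-2 9 -7
-1 6 -5
-1 7 -6
-1 8 -7

Derivation:
Walk ring at distance 2 from (-3, 8, -5):
Start at center + D4*2 = (-5, 8, -3)
  hex 0: (-5, 8, -3)
  hex 1: (-4, 7, -3)
  hex 2: (-3, 6, -3)
  hex 3: (-2, 6, -4)
  hex 4: (-1, 6, -5)
  hex 5: (-1, 7, -6)
  hex 6: (-1, 8, -7)
  hex 7: (-2, 9, -7)
  hex 8: (-3, 10, -7)
  hex 9: (-4, 10, -6)
  hex 10: (-5, 10, -5)
  hex 11: (-5, 9, -4)
Sorted: 12 hexes.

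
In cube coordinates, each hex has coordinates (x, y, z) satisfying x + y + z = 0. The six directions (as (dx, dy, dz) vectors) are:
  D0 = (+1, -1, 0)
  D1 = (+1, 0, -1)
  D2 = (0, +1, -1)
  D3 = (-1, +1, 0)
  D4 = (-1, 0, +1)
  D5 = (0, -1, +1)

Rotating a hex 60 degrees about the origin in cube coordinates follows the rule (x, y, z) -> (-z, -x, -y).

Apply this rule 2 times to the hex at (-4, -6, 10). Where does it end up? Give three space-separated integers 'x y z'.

Answer: -6 10 -4

Derivation:
Start: (-4, -6, 10)
Step 1: (-4, -6, 10) -> (-(10), -(-4), -(-6)) = (-10, 4, 6)
Step 2: (-10, 4, 6) -> (-(6), -(-10), -(4)) = (-6, 10, -4)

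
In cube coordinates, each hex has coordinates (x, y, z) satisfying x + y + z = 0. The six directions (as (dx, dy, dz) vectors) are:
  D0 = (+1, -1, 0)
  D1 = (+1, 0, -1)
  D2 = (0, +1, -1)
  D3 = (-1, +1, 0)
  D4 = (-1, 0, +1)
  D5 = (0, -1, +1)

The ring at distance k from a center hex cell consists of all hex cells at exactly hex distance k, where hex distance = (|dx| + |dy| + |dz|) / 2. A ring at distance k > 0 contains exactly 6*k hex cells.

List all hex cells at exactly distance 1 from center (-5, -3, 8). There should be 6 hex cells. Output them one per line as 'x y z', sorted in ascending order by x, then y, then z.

Answer: -6 -3 9
-6 -2 8
-5 -4 9
-5 -2 7
-4 -4 8
-4 -3 7

Derivation:
Walk ring at distance 1 from (-5, -3, 8):
Start at center + D4*1 = (-6, -3, 9)
  hex 0: (-6, -3, 9)
  hex 1: (-5, -4, 9)
  hex 2: (-4, -4, 8)
  hex 3: (-4, -3, 7)
  hex 4: (-5, -2, 7)
  hex 5: (-6, -2, 8)
Sorted: 6 hexes.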